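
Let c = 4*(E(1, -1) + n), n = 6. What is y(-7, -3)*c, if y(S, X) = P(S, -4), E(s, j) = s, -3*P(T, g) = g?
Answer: 112/3 ≈ 37.333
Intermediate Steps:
P(T, g) = -g/3
y(S, X) = 4/3 (y(S, X) = -1/3*(-4) = 4/3)
c = 28 (c = 4*(1 + 6) = 4*7 = 28)
y(-7, -3)*c = (4/3)*28 = 112/3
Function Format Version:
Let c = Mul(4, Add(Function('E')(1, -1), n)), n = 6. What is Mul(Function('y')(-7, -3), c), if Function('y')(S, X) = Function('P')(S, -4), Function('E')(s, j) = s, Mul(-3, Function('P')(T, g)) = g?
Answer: Rational(112, 3) ≈ 37.333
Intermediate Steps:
Function('P')(T, g) = Mul(Rational(-1, 3), g)
Function('y')(S, X) = Rational(4, 3) (Function('y')(S, X) = Mul(Rational(-1, 3), -4) = Rational(4, 3))
c = 28 (c = Mul(4, Add(1, 6)) = Mul(4, 7) = 28)
Mul(Function('y')(-7, -3), c) = Mul(Rational(4, 3), 28) = Rational(112, 3)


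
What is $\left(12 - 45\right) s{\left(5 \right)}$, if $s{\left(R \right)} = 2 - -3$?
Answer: $-165$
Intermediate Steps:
$s{\left(R \right)} = 5$ ($s{\left(R \right)} = 2 + 3 = 5$)
$\left(12 - 45\right) s{\left(5 \right)} = \left(12 - 45\right) 5 = \left(-33\right) 5 = -165$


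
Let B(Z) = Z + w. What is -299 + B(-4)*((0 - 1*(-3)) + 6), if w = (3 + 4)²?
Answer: 106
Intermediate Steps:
w = 49 (w = 7² = 49)
B(Z) = 49 + Z (B(Z) = Z + 49 = 49 + Z)
-299 + B(-4)*((0 - 1*(-3)) + 6) = -299 + (49 - 4)*((0 - 1*(-3)) + 6) = -299 + 45*((0 + 3) + 6) = -299 + 45*(3 + 6) = -299 + 45*9 = -299 + 405 = 106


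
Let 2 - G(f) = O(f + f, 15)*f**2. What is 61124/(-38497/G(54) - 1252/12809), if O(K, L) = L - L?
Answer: -1565874632/493110577 ≈ -3.1755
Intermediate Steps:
O(K, L) = 0
G(f) = 2 (G(f) = 2 - 0*f**2 = 2 - 1*0 = 2 + 0 = 2)
61124/(-38497/G(54) - 1252/12809) = 61124/(-38497/2 - 1252/12809) = 61124/(-493110577/25618) = 61124*(-25618/493110577) = -1565874632/493110577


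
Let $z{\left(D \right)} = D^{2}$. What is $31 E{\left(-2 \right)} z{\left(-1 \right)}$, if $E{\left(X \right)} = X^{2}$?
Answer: $124$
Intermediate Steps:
$31 E{\left(-2 \right)} z{\left(-1 \right)} = 31 \left(-2\right)^{2} \left(-1\right)^{2} = 31 \cdot 4 \cdot 1 = 124 \cdot 1 = 124$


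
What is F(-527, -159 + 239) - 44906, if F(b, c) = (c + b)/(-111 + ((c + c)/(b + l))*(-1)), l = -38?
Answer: -561768455/12511 ≈ -44902.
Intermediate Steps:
F(b, c) = (b + c)/(-111 - 2*c/(-38 + b)) (F(b, c) = (c + b)/(-111 + ((c + c)/(b - 38))*(-1)) = (b + c)/(-111 + ((2*c)/(-38 + b))*(-1)) = (b + c)/(-111 + (2*c/(-38 + b))*(-1)) = (b + c)/(-111 - 2*c/(-38 + b)))
F(-527, -159 + 239) - 44906 = (-1*(-527)² + 38*(-527) + 38*(-159 + 239) - 1*(-527)*(-159 + 239))/(-4218 + 2*(-159 + 239) + 111*(-527)) - 44906 = (-1*277729 - 20026 + 38*80 - 1*(-527)*80)/(-4218 + 2*80 - 58497) - 44906 = (-277729 - 20026 + 3040 + 42160)/(-4218 + 160 - 58497) - 44906 = -252555/(-62555) - 44906 = -1/62555*(-252555) - 44906 = 50511/12511 - 44906 = -561768455/12511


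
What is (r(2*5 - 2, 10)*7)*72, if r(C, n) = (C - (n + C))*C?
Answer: -40320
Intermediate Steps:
r(C, n) = -C*n (r(C, n) = (C - (C + n))*C = (C + (-C - n))*C = (-n)*C = -C*n)
(r(2*5 - 2, 10)*7)*72 = (-1*(2*5 - 2)*10*7)*72 = (-1*(10 - 2)*10*7)*72 = (-1*8*10*7)*72 = -80*7*72 = -560*72 = -40320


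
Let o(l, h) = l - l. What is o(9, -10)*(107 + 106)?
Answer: 0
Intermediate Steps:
o(l, h) = 0
o(9, -10)*(107 + 106) = 0*(107 + 106) = 0*213 = 0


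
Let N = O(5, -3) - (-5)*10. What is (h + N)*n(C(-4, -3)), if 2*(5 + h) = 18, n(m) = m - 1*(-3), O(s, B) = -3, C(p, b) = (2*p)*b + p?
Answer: 1173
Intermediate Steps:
C(p, b) = p + 2*b*p (C(p, b) = 2*b*p + p = p + 2*b*p)
N = 47 (N = -3 - (-5)*10 = -3 - 1*(-50) = -3 + 50 = 47)
n(m) = 3 + m (n(m) = m + 3 = 3 + m)
h = 4 (h = -5 + (1/2)*18 = -5 + 9 = 4)
(h + N)*n(C(-4, -3)) = (4 + 47)*(3 - 4*(1 + 2*(-3))) = 51*(3 - 4*(1 - 6)) = 51*(3 - 4*(-5)) = 51*(3 + 20) = 51*23 = 1173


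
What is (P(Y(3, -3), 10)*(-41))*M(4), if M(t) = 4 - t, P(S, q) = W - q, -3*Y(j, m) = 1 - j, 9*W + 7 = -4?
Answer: 0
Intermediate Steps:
W = -11/9 (W = -7/9 + (⅑)*(-4) = -7/9 - 4/9 = -11/9 ≈ -1.2222)
Y(j, m) = -⅓ + j/3 (Y(j, m) = -(1 - j)/3 = -⅓ + j/3)
P(S, q) = -11/9 - q
(P(Y(3, -3), 10)*(-41))*M(4) = ((-11/9 - 1*10)*(-41))*(4 - 1*4) = ((-11/9 - 10)*(-41))*(4 - 4) = -101/9*(-41)*0 = (4141/9)*0 = 0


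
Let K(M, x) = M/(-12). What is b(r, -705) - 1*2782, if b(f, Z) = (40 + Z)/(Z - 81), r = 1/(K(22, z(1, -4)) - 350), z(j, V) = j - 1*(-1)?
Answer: -2185987/786 ≈ -2781.2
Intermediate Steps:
z(j, V) = 1 + j (z(j, V) = j + 1 = 1 + j)
K(M, x) = -M/12 (K(M, x) = M*(-1/12) = -M/12)
r = -6/2111 (r = 1/(-1/12*22 - 350) = 1/(-11/6 - 350) = 1/(-2111/6) = -6/2111 ≈ -0.0028423)
b(f, Z) = (40 + Z)/(-81 + Z)
b(r, -705) - 1*2782 = (40 - 705)/(-81 - 705) - 1*2782 = -665/(-786) - 2782 = -1/786*(-665) - 2782 = 665/786 - 2782 = -2185987/786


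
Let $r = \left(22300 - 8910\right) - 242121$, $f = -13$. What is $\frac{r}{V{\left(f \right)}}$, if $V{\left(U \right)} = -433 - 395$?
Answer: $\frac{228731}{828} \approx 276.25$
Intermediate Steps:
$V{\left(U \right)} = -828$
$r = -228731$ ($r = 13390 - 242121 = -228731$)
$\frac{r}{V{\left(f \right)}} = - \frac{228731}{-828} = \left(-228731\right) \left(- \frac{1}{828}\right) = \frac{228731}{828}$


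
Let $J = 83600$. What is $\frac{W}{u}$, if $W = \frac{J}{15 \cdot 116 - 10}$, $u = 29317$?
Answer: $\frac{440}{266939} \approx 0.0016483$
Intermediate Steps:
$W = \frac{8360}{173}$ ($W = \frac{83600}{15 \cdot 116 - 10} = \frac{83600}{1740 - 10} = \frac{83600}{1730} = 83600 \cdot \frac{1}{1730} = \frac{8360}{173} \approx 48.324$)
$\frac{W}{u} = \frac{8360}{173 \cdot 29317} = \frac{8360}{173} \cdot \frac{1}{29317} = \frac{440}{266939}$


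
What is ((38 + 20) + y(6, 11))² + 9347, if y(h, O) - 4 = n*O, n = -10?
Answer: 11651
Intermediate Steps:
y(h, O) = 4 - 10*O
((38 + 20) + y(6, 11))² + 9347 = ((38 + 20) + (4 - 10*11))² + 9347 = (58 + (4 - 110))² + 9347 = (58 - 106)² + 9347 = (-48)² + 9347 = 2304 + 9347 = 11651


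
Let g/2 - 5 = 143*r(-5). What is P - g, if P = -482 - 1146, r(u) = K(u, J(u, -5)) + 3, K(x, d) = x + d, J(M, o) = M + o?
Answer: 1794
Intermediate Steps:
K(x, d) = d + x
r(u) = -2 + 2*u (r(u) = ((u - 5) + u) + 3 = ((-5 + u) + u) + 3 = (-5 + 2*u) + 3 = -2 + 2*u)
g = -3422 (g = 10 + 2*(143*(-2 + 2*(-5))) = 10 + 2*(143*(-2 - 10)) = 10 + 2*(143*(-12)) = 10 + 2*(-1716) = 10 - 3432 = -3422)
P = -1628
P - g = -1628 - 1*(-3422) = -1628 + 3422 = 1794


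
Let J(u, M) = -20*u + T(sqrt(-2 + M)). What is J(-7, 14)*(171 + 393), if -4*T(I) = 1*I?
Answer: 78960 - 282*sqrt(3) ≈ 78472.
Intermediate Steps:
T(I) = -I/4
J(u, M) = -20*u - sqrt(-2 + M)/4
J(-7, 14)*(171 + 393) = (-20*(-7) - sqrt(-2 + 14)/4)*(171 + 393) = (140 - sqrt(3)/2)*564 = 78960 - 282*sqrt(3)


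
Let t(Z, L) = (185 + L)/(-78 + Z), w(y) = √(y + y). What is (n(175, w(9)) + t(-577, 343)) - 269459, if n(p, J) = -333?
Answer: -176714288/655 ≈ -2.6979e+5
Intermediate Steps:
w(y) = √2*√y (w(y) = √(2*y) = √2*√y)
t(Z, L) = (185 + L)/(-78 + Z)
(n(175, w(9)) + t(-577, 343)) - 269459 = (-333 + (185 + 343)/(-78 - 577)) - 269459 = (-333 + 528/(-655)) - 269459 = (-333 - 1/655*528) - 269459 = (-333 - 528/655) - 269459 = -218643/655 - 269459 = -176714288/655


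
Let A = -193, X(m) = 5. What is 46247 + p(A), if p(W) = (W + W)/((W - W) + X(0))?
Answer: 230849/5 ≈ 46170.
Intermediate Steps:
p(W) = 2*W/5 (p(W) = (W + W)/((W - W) + 5) = (2*W)/(0 + 5) = (2*W)/5 = (2*W)*(⅕) = 2*W/5)
46247 + p(A) = 46247 + (⅖)*(-193) = 46247 - 386/5 = 230849/5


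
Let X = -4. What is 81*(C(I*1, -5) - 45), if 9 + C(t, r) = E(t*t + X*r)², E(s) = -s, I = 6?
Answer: 249642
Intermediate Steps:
C(t, r) = -9 + (-t² + 4*r)² (C(t, r) = -9 + (-(t*t - 4*r))² = -9 + (-(t² - 4*r))² = -9 + (-t² + 4*r)²)
81*(C(I*1, -5) - 45) = 81*((-9 + (-(6*1)² + 4*(-5))²) - 45) = 81*((-9 + (-1*6² - 20)²) - 45) = 81*((-9 + (-1*36 - 20)²) - 45) = 81*((-9 + (-36 - 20)²) - 45) = 81*((-9 + (-56)²) - 45) = 81*((-9 + 3136) - 45) = 81*(3127 - 45) = 81*3082 = 249642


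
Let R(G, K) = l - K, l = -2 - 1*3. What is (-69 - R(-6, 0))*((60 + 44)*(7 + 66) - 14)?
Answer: -484992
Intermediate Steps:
l = -5 (l = -2 - 3 = -5)
R(G, K) = -5 - K
(-69 - R(-6, 0))*((60 + 44)*(7 + 66) - 14) = (-69 - (-5 - 1*0))*((60 + 44)*(7 + 66) - 14) = (-69 - (-5 + 0))*(104*73 - 14) = (-69 - 1*(-5))*(7592 - 14) = (-69 + 5)*7578 = -64*7578 = -484992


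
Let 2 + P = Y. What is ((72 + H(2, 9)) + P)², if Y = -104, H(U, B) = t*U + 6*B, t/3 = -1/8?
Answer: 5929/16 ≈ 370.56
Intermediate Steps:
t = -3/8 (t = 3*(-1/8) = 3*(-1*⅛) = 3*(-⅛) = -3/8 ≈ -0.37500)
H(U, B) = 6*B - 3*U/8 (H(U, B) = -3*U/8 + 6*B = 6*B - 3*U/8)
P = -106 (P = -2 - 104 = -106)
((72 + H(2, 9)) + P)² = ((72 + (6*9 - 3/8*2)) - 106)² = ((72 + (54 - ¾)) - 106)² = ((72 + 213/4) - 106)² = (501/4 - 106)² = (77/4)² = 5929/16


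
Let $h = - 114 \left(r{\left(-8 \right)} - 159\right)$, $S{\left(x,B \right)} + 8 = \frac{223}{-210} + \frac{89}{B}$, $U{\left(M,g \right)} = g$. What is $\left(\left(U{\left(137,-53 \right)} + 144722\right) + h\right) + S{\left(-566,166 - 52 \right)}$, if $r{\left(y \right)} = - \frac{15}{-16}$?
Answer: $\frac{865456769}{5320} \approx 1.6268 \cdot 10^{5}$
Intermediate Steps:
$r{\left(y \right)} = \frac{15}{16}$ ($r{\left(y \right)} = \left(-15\right) \left(- \frac{1}{16}\right) = \frac{15}{16}$)
$S{\left(x,B \right)} = - \frac{1903}{210} + \frac{89}{B}$ ($S{\left(x,B \right)} = -8 + \left(\frac{223}{-210} + \frac{89}{B}\right) = -8 + \left(223 \left(- \frac{1}{210}\right) + \frac{89}{B}\right) = -8 - \left(\frac{223}{210} - \frac{89}{B}\right) = - \frac{1903}{210} + \frac{89}{B}$)
$h = \frac{144153}{8}$ ($h = - 114 \left(\frac{15}{16} - 159\right) = \left(-114\right) \left(- \frac{2529}{16}\right) = \frac{144153}{8} \approx 18019.0$)
$\left(\left(U{\left(137,-53 \right)} + 144722\right) + h\right) + S{\left(-566,166 - 52 \right)} = \left(\left(-53 + 144722\right) + \frac{144153}{8}\right) - \left(\frac{1903}{210} - \frac{89}{166 - 52}\right) = \left(144669 + \frac{144153}{8}\right) - \left(\frac{1903}{210} - \frac{89}{114}\right) = \frac{1301505}{8} + \left(- \frac{1903}{210} + 89 \cdot \frac{1}{114}\right) = \frac{1301505}{8} + \left(- \frac{1903}{210} + \frac{89}{114}\right) = \frac{1301505}{8} - \frac{5507}{665} = \frac{865456769}{5320}$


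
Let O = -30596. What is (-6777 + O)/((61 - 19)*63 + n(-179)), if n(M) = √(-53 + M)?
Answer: -49444479/3500774 + 37373*I*√58/3500774 ≈ -14.124 + 0.081303*I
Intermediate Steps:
(-6777 + O)/((61 - 19)*63 + n(-179)) = (-6777 - 30596)/((61 - 19)*63 + √(-53 - 179)) = -37373/(42*63 + √(-232)) = -37373/(2646 + 2*I*√58)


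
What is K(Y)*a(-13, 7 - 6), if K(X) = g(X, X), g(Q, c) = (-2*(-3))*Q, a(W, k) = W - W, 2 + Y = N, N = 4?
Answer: 0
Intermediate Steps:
Y = 2 (Y = -2 + 4 = 2)
a(W, k) = 0
g(Q, c) = 6*Q
K(X) = 6*X
K(Y)*a(-13, 7 - 6) = (6*2)*0 = 12*0 = 0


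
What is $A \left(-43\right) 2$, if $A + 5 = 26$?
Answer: $-1806$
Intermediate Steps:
$A = 21$ ($A = -5 + 26 = 21$)
$A \left(-43\right) 2 = 21 \left(-43\right) 2 = \left(-903\right) 2 = -1806$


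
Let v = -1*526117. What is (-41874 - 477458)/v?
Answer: 519332/526117 ≈ 0.98710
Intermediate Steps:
v = -526117
(-41874 - 477458)/v = (-41874 - 477458)/(-526117) = -519332*(-1/526117) = 519332/526117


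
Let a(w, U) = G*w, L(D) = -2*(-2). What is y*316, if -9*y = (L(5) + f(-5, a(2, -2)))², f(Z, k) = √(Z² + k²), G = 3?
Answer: -24332/9 - 2528*√61/9 ≈ -4897.4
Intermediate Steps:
L(D) = 4
a(w, U) = 3*w
y = -(4 + √61)²/9 (y = -(4 + √((-5)² + (3*2)²))²/9 = -(4 + √(25 + 6²))²/9 = -(4 + √(25 + 36))²/9 = -(4 + √61)²/9 ≈ -15.498)
y*316 = -(4 + √61)²/9*316 = -316*(4 + √61)²/9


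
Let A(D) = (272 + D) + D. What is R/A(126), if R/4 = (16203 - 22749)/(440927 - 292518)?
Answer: -6546/19441579 ≈ -0.00033670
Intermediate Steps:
A(D) = 272 + 2*D
R = -26184/148409 (R = 4*((16203 - 22749)/(440927 - 292518)) = 4*(-6546/148409) = -26184/148409 ≈ -0.17643)
R/A(126) = -26184/(148409*(272 + 2*126)) = -26184/(148409*(272 + 252)) = -26184/148409/524 = -26184/148409*1/524 = -6546/19441579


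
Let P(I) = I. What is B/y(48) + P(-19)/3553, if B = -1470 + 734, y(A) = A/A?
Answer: -137633/187 ≈ -736.00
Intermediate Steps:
y(A) = 1
B = -736
B/y(48) + P(-19)/3553 = -736/1 - 19/3553 = -736*1 - 19*1/3553 = -736 - 1/187 = -137633/187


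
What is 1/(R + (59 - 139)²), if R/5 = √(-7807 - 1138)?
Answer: 256/1647345 - I*√8945/8236725 ≈ 0.0001554 - 1.1482e-5*I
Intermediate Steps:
R = 5*I*√8945 (R = 5*√(-7807 - 1138) = 5*√(-8945) = 5*(I*√8945) = 5*I*√8945 ≈ 472.89*I)
1/(R + (59 - 139)²) = 1/(5*I*√8945 + (59 - 139)²) = 1/(5*I*√8945 + (-80)²) = 1/(5*I*√8945 + 6400) = 1/(6400 + 5*I*√8945)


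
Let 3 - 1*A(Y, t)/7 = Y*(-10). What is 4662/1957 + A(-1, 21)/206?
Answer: 8393/3914 ≈ 2.1444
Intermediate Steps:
A(Y, t) = 21 + 70*Y (A(Y, t) = 21 - 7*Y*(-10) = 21 - (-70)*Y = 21 + 70*Y)
4662/1957 + A(-1, 21)/206 = 4662/1957 + (21 + 70*(-1))/206 = 4662*(1/1957) + (21 - 70)*(1/206) = 4662/1957 - 49*1/206 = 4662/1957 - 49/206 = 8393/3914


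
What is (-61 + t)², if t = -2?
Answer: 3969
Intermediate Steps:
(-61 + t)² = (-61 - 2)² = (-63)² = 3969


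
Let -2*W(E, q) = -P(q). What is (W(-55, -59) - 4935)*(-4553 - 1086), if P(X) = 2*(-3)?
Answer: 27845382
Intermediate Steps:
P(X) = -6
W(E, q) = -3 (W(E, q) = -(-1)*(-6)/2 = -½*6 = -3)
(W(-55, -59) - 4935)*(-4553 - 1086) = (-3 - 4935)*(-4553 - 1086) = -4938*(-5639) = 27845382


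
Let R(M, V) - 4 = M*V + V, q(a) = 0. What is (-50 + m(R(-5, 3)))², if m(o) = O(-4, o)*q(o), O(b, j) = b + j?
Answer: 2500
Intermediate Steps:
R(M, V) = 4 + V + M*V (R(M, V) = 4 + (M*V + V) = 4 + (V + M*V) = 4 + V + M*V)
m(o) = 0 (m(o) = (-4 + o)*0 = 0)
(-50 + m(R(-5, 3)))² = (-50 + 0)² = (-50)² = 2500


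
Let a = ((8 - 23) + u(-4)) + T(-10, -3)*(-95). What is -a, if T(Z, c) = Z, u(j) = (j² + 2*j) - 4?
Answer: -939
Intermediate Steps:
u(j) = -4 + j² + 2*j
a = 939 (a = ((8 - 23) + (-4 + (-4)² + 2*(-4))) - 10*(-95) = (-15 + (-4 + 16 - 8)) + 950 = (-15 + 4) + 950 = -11 + 950 = 939)
-a = -1*939 = -939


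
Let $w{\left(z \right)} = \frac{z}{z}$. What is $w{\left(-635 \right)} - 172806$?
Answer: $-172805$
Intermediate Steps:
$w{\left(z \right)} = 1$
$w{\left(-635 \right)} - 172806 = 1 - 172806 = -172805$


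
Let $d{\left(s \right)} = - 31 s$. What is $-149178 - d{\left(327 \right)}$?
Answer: $-139041$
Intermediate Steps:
$-149178 - d{\left(327 \right)} = -149178 - \left(-31\right) 327 = -149178 - -10137 = -149178 + 10137 = -139041$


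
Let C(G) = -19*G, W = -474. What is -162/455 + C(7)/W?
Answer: -16273/215670 ≈ -0.075453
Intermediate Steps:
-162/455 + C(7)/W = -162/455 - 19*7/(-474) = -162*1/455 - 133*(-1/474) = -162/455 + 133/474 = -16273/215670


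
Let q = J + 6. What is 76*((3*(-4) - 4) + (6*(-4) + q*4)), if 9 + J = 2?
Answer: -3344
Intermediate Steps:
J = -7 (J = -9 + 2 = -7)
q = -1 (q = -7 + 6 = -1)
76*((3*(-4) - 4) + (6*(-4) + q*4)) = 76*((3*(-4) - 4) + (6*(-4) - 1*4)) = 76*((-12 - 4) + (-24 - 4)) = 76*(-16 - 28) = 76*(-44) = -3344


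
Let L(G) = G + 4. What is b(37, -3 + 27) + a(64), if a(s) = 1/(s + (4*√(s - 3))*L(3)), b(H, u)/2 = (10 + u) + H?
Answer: 388082/2733 + 7*√61/10932 ≈ 142.00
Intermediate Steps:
b(H, u) = 20 + 2*H + 2*u (b(H, u) = 2*((10 + u) + H) = 2*(10 + H + u) = 20 + 2*H + 2*u)
L(G) = 4 + G
a(s) = 1/(s + 28*√(-3 + s)) (a(s) = 1/(s + (4*√(s - 3))*(4 + 3)) = 1/(s + (4*√(-3 + s))*7) = 1/(s + 28*√(-3 + s)))
b(37, -3 + 27) + a(64) = (20 + 2*37 + 2*(-3 + 27)) + 1/(64 + 28*√(-3 + 64)) = (20 + 74 + 2*24) + 1/(64 + 28*√61) = (20 + 74 + 48) + 1/(64 + 28*√61) = 142 + 1/(64 + 28*√61)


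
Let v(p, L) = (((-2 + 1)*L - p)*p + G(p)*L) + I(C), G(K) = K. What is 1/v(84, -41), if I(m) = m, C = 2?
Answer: -1/7054 ≈ -0.00014176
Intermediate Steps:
v(p, L) = 2 + L*p + p*(-L - p) (v(p, L) = (((-2 + 1)*L - p)*p + p*L) + 2 = ((-L - p)*p + L*p) + 2 = (p*(-L - p) + L*p) + 2 = (L*p + p*(-L - p)) + 2 = 2 + L*p + p*(-L - p))
1/v(84, -41) = 1/(2 - 1*84²) = 1/(2 - 1*7056) = 1/(2 - 7056) = 1/(-7054) = -1/7054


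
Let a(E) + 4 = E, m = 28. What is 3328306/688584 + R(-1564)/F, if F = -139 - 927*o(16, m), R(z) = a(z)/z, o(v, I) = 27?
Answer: 78732093725/16288798812 ≈ 4.8335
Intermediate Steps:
a(E) = -4 + E
R(z) = (-4 + z)/z
F = -25168 (F = -139 - 927*27 = -139 - 25029 = -25168)
3328306/688584 + R(-1564)/F = 3328306/688584 + ((-4 - 1564)/(-1564))/(-25168) = 3328306*(1/688584) - 1/1564*(-1568)*(-1/25168) = 1664153/344292 + (392/391)*(-1/25168) = 1664153/344292 - 49/1230086 = 78732093725/16288798812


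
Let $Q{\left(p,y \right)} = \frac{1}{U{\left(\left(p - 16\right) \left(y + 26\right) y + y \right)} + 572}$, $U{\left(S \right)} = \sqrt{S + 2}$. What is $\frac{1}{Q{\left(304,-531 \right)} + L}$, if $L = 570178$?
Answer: $\frac{43847216754434}{25000718354283527435} - \frac{\sqrt{77228111}}{25000718354283527435} \approx 1.7538 \cdot 10^{-6}$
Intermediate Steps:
$U{\left(S \right)} = \sqrt{2 + S}$
$Q{\left(p,y \right)} = \frac{1}{572 + \sqrt{2 + y + y \left(-16 + p\right) \left(26 + y\right)}}$ ($Q{\left(p,y \right)} = \frac{1}{\sqrt{2 + \left(\left(p - 16\right) \left(y + 26\right) y + y\right)} + 572} = \frac{1}{\sqrt{2 + \left(\left(-16 + p\right) \left(26 + y\right) y + y\right)} + 572} = \frac{1}{\sqrt{2 + \left(y \left(-16 + p\right) \left(26 + y\right) + y\right)} + 572} = \frac{1}{\sqrt{2 + \left(y + y \left(-16 + p\right) \left(26 + y\right)\right)} + 572} = \frac{1}{\sqrt{2 + y + y \left(-16 + p\right) \left(26 + y\right)} + 572} = \frac{1}{572 + \sqrt{2 + y + y \left(-16 + p\right) \left(26 + y\right)}}$)
$\frac{1}{Q{\left(304,-531 \right)} + L} = \frac{1}{\frac{1}{572 + \sqrt{2 - 531 \left(-415 - -8496 + 26 \cdot 304 + 304 \left(-531\right)\right)}} + 570178} = \frac{1}{\frac{1}{572 + \sqrt{2 - 531 \left(-415 + 8496 + 7904 - 161424\right)}} + 570178} = \frac{1}{\frac{1}{572 + \sqrt{2 - -77228109}} + 570178} = \frac{1}{\frac{1}{572 + \sqrt{2 + 77228109}} + 570178} = \frac{1}{\frac{1}{572 + \sqrt{77228111}} + 570178} = \frac{1}{570178 + \frac{1}{572 + \sqrt{77228111}}}$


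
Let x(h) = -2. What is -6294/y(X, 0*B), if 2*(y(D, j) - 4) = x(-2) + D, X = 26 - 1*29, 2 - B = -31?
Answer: -4196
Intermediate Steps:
B = 33 (B = 2 - 1*(-31) = 2 + 31 = 33)
X = -3 (X = 26 - 29 = -3)
y(D, j) = 3 + D/2 (y(D, j) = 4 + (-2 + D)/2 = 4 + (-1 + D/2) = 3 + D/2)
-6294/y(X, 0*B) = -6294/(3 + (½)*(-3)) = -6294/(3 - 3/2) = -6294/3/2 = -6294*⅔ = -4196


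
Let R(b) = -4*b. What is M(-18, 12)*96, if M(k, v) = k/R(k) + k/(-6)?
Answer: 264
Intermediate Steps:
M(k, v) = -¼ - k/6 (M(k, v) = k/((-4*k)) + k/(-6) = k*(-1/(4*k)) + k*(-⅙) = -¼ - k/6)
M(-18, 12)*96 = (-¼ - ⅙*(-18))*96 = (-¼ + 3)*96 = (11/4)*96 = 264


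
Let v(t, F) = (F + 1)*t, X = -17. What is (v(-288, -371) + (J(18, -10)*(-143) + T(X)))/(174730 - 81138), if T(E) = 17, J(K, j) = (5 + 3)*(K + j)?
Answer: 97425/93592 ≈ 1.0410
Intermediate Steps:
J(K, j) = 8*K + 8*j (J(K, j) = 8*(K + j) = 8*K + 8*j)
v(t, F) = t*(1 + F) (v(t, F) = (1 + F)*t = t*(1 + F))
(v(-288, -371) + (J(18, -10)*(-143) + T(X)))/(174730 - 81138) = (-288*(1 - 371) + ((8*18 + 8*(-10))*(-143) + 17))/(174730 - 81138) = (-288*(-370) + ((144 - 80)*(-143) + 17))/93592 = (106560 + (64*(-143) + 17))*(1/93592) = (106560 + (-9152 + 17))*(1/93592) = (106560 - 9135)*(1/93592) = 97425*(1/93592) = 97425/93592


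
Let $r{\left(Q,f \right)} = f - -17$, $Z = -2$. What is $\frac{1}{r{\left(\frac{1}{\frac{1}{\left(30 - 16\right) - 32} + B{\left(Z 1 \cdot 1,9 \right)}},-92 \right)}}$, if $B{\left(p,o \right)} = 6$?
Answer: $- \frac{1}{75} \approx -0.013333$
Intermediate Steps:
$r{\left(Q,f \right)} = 17 + f$ ($r{\left(Q,f \right)} = f + 17 = 17 + f$)
$\frac{1}{r{\left(\frac{1}{\frac{1}{\left(30 - 16\right) - 32} + B{\left(Z 1 \cdot 1,9 \right)}},-92 \right)}} = \frac{1}{17 - 92} = \frac{1}{-75} = - \frac{1}{75}$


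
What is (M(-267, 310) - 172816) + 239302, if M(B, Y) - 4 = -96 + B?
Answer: 66127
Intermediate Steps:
M(B, Y) = -92 + B (M(B, Y) = 4 + (-96 + B) = -92 + B)
(M(-267, 310) - 172816) + 239302 = ((-92 - 267) - 172816) + 239302 = (-359 - 172816) + 239302 = -173175 + 239302 = 66127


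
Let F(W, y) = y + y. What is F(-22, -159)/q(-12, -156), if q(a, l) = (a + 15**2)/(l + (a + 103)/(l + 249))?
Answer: 1528202/6603 ≈ 231.44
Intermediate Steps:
F(W, y) = 2*y
q(a, l) = (225 + a)/(l + (103 + a)/(249 + l)) (q(a, l) = (a + 225)/(l + (103 + a)/(249 + l)) = (225 + a)/(l + (103 + a)/(249 + l)))
F(-22, -159)/q(-12, -156) = (2*(-159))/(((56025 + 225*(-156) + 249*(-12) - 12*(-156))/(103 - 12 + (-156)**2 + 249*(-156)))) = -318*(103 - 12 + 24336 - 38844)/(56025 - 35100 - 2988 + 1872) = -318/(19809/(-14417)) = -318/((-1/14417*19809)) = -318/(-19809/14417) = -318*(-14417/19809) = 1528202/6603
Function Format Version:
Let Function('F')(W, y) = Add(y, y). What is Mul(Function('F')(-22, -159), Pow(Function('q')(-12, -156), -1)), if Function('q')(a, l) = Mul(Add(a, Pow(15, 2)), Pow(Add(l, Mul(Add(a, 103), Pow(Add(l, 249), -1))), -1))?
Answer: Rational(1528202, 6603) ≈ 231.44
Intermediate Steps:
Function('F')(W, y) = Mul(2, y)
Function('q')(a, l) = Mul(Pow(Add(l, Mul(Pow(Add(249, l), -1), Add(103, a))), -1), Add(225, a)) (Function('q')(a, l) = Mul(Add(a, 225), Pow(Add(l, Mul(Add(103, a), Pow(Add(249, l), -1))), -1)) = Mul(Add(225, a), Pow(Add(l, Mul(Pow(Add(249, l), -1), Add(103, a))), -1)) = Mul(Pow(Add(l, Mul(Pow(Add(249, l), -1), Add(103, a))), -1), Add(225, a)))
Mul(Function('F')(-22, -159), Pow(Function('q')(-12, -156), -1)) = Mul(Mul(2, -159), Pow(Mul(Pow(Add(103, -12, Pow(-156, 2), Mul(249, -156)), -1), Add(56025, Mul(225, -156), Mul(249, -12), Mul(-12, -156))), -1)) = Mul(-318, Pow(Mul(Pow(Add(103, -12, 24336, -38844), -1), Add(56025, -35100, -2988, 1872)), -1)) = Mul(-318, Pow(Mul(Pow(-14417, -1), 19809), -1)) = Mul(-318, Pow(Mul(Rational(-1, 14417), 19809), -1)) = Mul(-318, Pow(Rational(-19809, 14417), -1)) = Mul(-318, Rational(-14417, 19809)) = Rational(1528202, 6603)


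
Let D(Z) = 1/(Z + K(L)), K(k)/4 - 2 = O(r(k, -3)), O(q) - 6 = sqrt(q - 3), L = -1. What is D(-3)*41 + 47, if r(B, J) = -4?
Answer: 45980/953 - 164*I*sqrt(7)/953 ≈ 48.248 - 0.4553*I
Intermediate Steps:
O(q) = 6 + sqrt(-3 + q) (O(q) = 6 + sqrt(q - 3) = 6 + sqrt(-3 + q))
K(k) = 32 + 4*I*sqrt(7) (K(k) = 8 + 4*(6 + sqrt(-3 - 4)) = 8 + 4*(6 + sqrt(-7)) = 8 + 4*(6 + I*sqrt(7)) = 8 + (24 + 4*I*sqrt(7)) = 32 + 4*I*sqrt(7))
D(Z) = 1/(32 + Z + 4*I*sqrt(7)) (D(Z) = 1/(Z + (32 + 4*I*sqrt(7))) = 1/(32 + Z + 4*I*sqrt(7)))
D(-3)*41 + 47 = 41/(32 - 3 + 4*I*sqrt(7)) + 47 = 41/(29 + 4*I*sqrt(7)) + 47 = 47 + 41/(29 + 4*I*sqrt(7))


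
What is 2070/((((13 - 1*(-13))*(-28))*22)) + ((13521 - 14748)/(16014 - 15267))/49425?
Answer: -12740839147/98553054600 ≈ -0.12928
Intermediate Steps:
2070/((((13 - 1*(-13))*(-28))*22)) + ((13521 - 14748)/(16014 - 15267))/49425 = 2070/((((13 + 13)*(-28))*22)) - 1227/747*(1/49425) = 2070/(((26*(-28))*22)) - 1227*1/747*(1/49425) = 2070/((-728*22)) - 409/249*1/49425 = 2070/(-16016) - 409/12306825 = 2070*(-1/16016) - 409/12306825 = -1035/8008 - 409/12306825 = -12740839147/98553054600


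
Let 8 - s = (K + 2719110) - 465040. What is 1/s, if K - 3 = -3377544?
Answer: 1/1123479 ≈ 8.9009e-7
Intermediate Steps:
K = -3377541 (K = 3 - 3377544 = -3377541)
s = 1123479 (s = 8 - ((-3377541 + 2719110) - 465040) = 8 - (-658431 - 465040) = 8 - 1*(-1123471) = 8 + 1123471 = 1123479)
1/s = 1/1123479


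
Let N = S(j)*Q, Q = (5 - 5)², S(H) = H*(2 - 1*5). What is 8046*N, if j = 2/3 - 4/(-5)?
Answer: 0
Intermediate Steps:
j = 22/15 (j = 2*(⅓) - 4*(-⅕) = ⅔ + ⅘ = 22/15 ≈ 1.4667)
S(H) = -3*H (S(H) = H*(2 - 5) = H*(-3) = -3*H)
Q = 0 (Q = 0² = 0)
N = 0 (N = -3*22/15*0 = -22/5*0 = 0)
8046*N = 8046*0 = 0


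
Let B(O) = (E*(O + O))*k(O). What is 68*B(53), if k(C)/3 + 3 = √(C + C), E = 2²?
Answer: -259488 + 86496*√106 ≈ 6.3104e+5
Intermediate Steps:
E = 4
k(C) = -9 + 3*√2*√C (k(C) = -9 + 3*√(C + C) = -9 + 3*√(2*C) = -9 + 3*(√2*√C) = -9 + 3*√2*√C)
B(O) = 8*O*(-9 + 3*√2*√O) (B(O) = (4*(O + O))*(-9 + 3*√2*√O) = (4*(2*O))*(-9 + 3*√2*√O) = (8*O)*(-9 + 3*√2*√O) = 8*O*(-9 + 3*√2*√O))
68*B(53) = 68*(24*53*(-3 + √2*√53)) = 68*(24*53*(-3 + √106)) = 68*(-3816 + 1272*√106) = -259488 + 86496*√106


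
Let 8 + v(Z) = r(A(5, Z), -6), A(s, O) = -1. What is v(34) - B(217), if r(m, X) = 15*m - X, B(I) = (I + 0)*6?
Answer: -1319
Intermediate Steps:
B(I) = 6*I (B(I) = I*6 = 6*I)
r(m, X) = -X + 15*m
v(Z) = -17 (v(Z) = -8 + (-1*(-6) + 15*(-1)) = -8 + (6 - 15) = -8 - 9 = -17)
v(34) - B(217) = -17 - 6*217 = -17 - 1*1302 = -17 - 1302 = -1319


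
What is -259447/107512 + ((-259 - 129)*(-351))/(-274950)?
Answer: -367422209/126326600 ≈ -2.9085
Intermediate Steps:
-259447/107512 + ((-259 - 129)*(-351))/(-274950) = -259447*1/107512 - 388*(-351)*(-1/274950) = -259447/107512 + 136188*(-1/274950) = -259447/107512 - 582/1175 = -367422209/126326600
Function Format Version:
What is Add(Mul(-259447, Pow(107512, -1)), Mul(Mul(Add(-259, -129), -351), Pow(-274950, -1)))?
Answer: Rational(-367422209, 126326600) ≈ -2.9085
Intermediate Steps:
Add(Mul(-259447, Pow(107512, -1)), Mul(Mul(Add(-259, -129), -351), Pow(-274950, -1))) = Add(Mul(-259447, Rational(1, 107512)), Mul(Mul(-388, -351), Rational(-1, 274950))) = Add(Rational(-259447, 107512), Mul(136188, Rational(-1, 274950))) = Add(Rational(-259447, 107512), Rational(-582, 1175)) = Rational(-367422209, 126326600)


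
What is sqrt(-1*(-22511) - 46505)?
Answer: 3*I*sqrt(2666) ≈ 154.9*I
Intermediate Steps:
sqrt(-1*(-22511) - 46505) = sqrt(22511 - 46505) = sqrt(-23994) = 3*I*sqrt(2666)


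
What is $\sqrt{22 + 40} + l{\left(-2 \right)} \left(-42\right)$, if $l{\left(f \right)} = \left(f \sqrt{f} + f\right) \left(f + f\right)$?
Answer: $-336 + \sqrt{62} - 336 i \sqrt{2} \approx -328.13 - 475.18 i$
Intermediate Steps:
$l{\left(f \right)} = 2 f \left(f + f^{\frac{3}{2}}\right)$ ($l{\left(f \right)} = \left(f^{\frac{3}{2}} + f\right) 2 f = \left(f + f^{\frac{3}{2}}\right) 2 f = 2 f \left(f + f^{\frac{3}{2}}\right)$)
$\sqrt{22 + 40} + l{\left(-2 \right)} \left(-42\right) = \sqrt{22 + 40} + \left(2 \left(-2\right)^{2} + 2 \left(-2\right)^{\frac{5}{2}}\right) \left(-42\right) = \sqrt{62} + \left(2 \cdot 4 + 2 \cdot 4 i \sqrt{2}\right) \left(-42\right) = \sqrt{62} + \left(8 + 8 i \sqrt{2}\right) \left(-42\right) = \sqrt{62} - \left(336 + 336 i \sqrt{2}\right) = -336 + \sqrt{62} - 336 i \sqrt{2}$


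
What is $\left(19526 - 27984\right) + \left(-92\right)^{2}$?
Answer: $6$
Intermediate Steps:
$\left(19526 - 27984\right) + \left(-92\right)^{2} = -8458 + 8464 = 6$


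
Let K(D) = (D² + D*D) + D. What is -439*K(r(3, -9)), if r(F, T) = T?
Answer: -67167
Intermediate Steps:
K(D) = D + 2*D² (K(D) = (D² + D²) + D = 2*D² + D = D + 2*D²)
-439*K(r(3, -9)) = -(-3951)*(1 + 2*(-9)) = -(-3951)*(1 - 18) = -(-3951)*(-17) = -439*153 = -67167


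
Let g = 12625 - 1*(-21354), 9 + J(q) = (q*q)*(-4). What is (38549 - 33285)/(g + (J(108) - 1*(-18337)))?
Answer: 5264/5651 ≈ 0.93152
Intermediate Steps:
J(q) = -9 - 4*q² (J(q) = -9 + (q*q)*(-4) = -9 + q²*(-4) = -9 - 4*q²)
g = 33979 (g = 12625 + 21354 = 33979)
(38549 - 33285)/(g + (J(108) - 1*(-18337))) = (38549 - 33285)/(33979 + ((-9 - 4*108²) - 1*(-18337))) = 5264/(33979 + ((-9 - 4*11664) + 18337)) = 5264/(33979 + ((-9 - 46656) + 18337)) = 5264/(33979 + (-46665 + 18337)) = 5264/(33979 - 28328) = 5264/5651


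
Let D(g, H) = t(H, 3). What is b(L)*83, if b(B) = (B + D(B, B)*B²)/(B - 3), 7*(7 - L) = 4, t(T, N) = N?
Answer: 88395/28 ≈ 3157.0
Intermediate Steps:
L = 45/7 (L = 7 - ⅐*4 = 7 - 4/7 = 45/7 ≈ 6.4286)
D(g, H) = 3
b(B) = (B + 3*B²)/(-3 + B) (b(B) = (B + 3*B²)/(B - 3) = (B + 3*B²)/(-3 + B))
b(L)*83 = (45*(1 + 3*(45/7))/(7*(-3 + 45/7)))*83 = (45*(1 + 135/7)/(7*(24/7)))*83 = ((45/7)*(7/24)*(142/7))*83 = (1065/28)*83 = 88395/28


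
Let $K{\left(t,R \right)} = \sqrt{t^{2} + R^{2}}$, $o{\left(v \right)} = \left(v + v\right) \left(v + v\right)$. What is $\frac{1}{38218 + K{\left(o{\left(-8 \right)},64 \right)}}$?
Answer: $\frac{19109}{730272946} - \frac{16 \sqrt{17}}{365136473} \approx 2.5986 \cdot 10^{-5}$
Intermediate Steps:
$o{\left(v \right)} = 4 v^{2}$ ($o{\left(v \right)} = 2 v 2 v = 4 v^{2}$)
$K{\left(t,R \right)} = \sqrt{R^{2} + t^{2}}$
$\frac{1}{38218 + K{\left(o{\left(-8 \right)},64 \right)}} = \frac{1}{38218 + \sqrt{64^{2} + \left(4 \left(-8\right)^{2}\right)^{2}}} = \frac{1}{38218 + \sqrt{4096 + \left(4 \cdot 64\right)^{2}}} = \frac{1}{38218 + \sqrt{4096 + 256^{2}}} = \frac{1}{38218 + \sqrt{4096 + 65536}} = \frac{1}{38218 + \sqrt{69632}} = \frac{1}{38218 + 64 \sqrt{17}}$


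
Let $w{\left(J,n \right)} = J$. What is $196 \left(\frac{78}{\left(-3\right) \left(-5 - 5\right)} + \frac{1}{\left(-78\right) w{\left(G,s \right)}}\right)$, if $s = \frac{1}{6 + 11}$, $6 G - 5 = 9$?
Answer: $\frac{33054}{65} \approx 508.52$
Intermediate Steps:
$G = \frac{7}{3}$ ($G = \frac{5}{6} + \frac{1}{6} \cdot 9 = \frac{5}{6} + \frac{3}{2} = \frac{7}{3} \approx 2.3333$)
$s = \frac{1}{17} \approx 0.058824$
$196 \left(\frac{78}{\left(-3\right) \left(-5 - 5\right)} + \frac{1}{\left(-78\right) w{\left(G,s \right)}}\right) = 196 \left(\frac{78}{\left(-3\right) \left(-5 - 5\right)} + \frac{1}{\left(-78\right) \frac{7}{3}}\right) = 196 \left(\frac{78}{\left(-3\right) \left(-10\right)} - \frac{1}{182}\right) = 196 \left(\frac{78}{30} - \frac{1}{182}\right) = 196 \left(78 \cdot \frac{1}{30} - \frac{1}{182}\right) = 196 \left(\frac{13}{5} - \frac{1}{182}\right) = 196 \cdot \frac{2361}{910} = \frac{33054}{65}$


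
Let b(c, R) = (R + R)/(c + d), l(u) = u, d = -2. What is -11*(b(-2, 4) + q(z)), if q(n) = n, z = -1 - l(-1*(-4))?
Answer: 77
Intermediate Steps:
z = -5 (z = -1 - (-1)*(-4) = -1 - 1*4 = -1 - 4 = -5)
b(c, R) = 2*R/(-2 + c) (b(c, R) = (R + R)/(c - 2) = (2*R)/(-2 + c) = 2*R/(-2 + c))
-11*(b(-2, 4) + q(z)) = -11*(2*4/(-2 - 2) - 5) = -11*(2*4/(-4) - 5) = -11*(2*4*(-1/4) - 5) = -11*(-2 - 5) = -11*(-7) = 77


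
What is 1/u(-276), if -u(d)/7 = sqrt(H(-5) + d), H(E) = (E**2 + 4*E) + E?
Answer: I*sqrt(69)/966 ≈ 0.008599*I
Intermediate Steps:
H(E) = E**2 + 5*E
u(d) = -7*sqrt(d) (u(d) = -7*sqrt(-5*(5 - 5) + d) = -7*sqrt(-5*0 + d) = -7*sqrt(0 + d) = -7*sqrt(d))
1/u(-276) = 1/(-14*I*sqrt(69)) = I*sqrt(69)/966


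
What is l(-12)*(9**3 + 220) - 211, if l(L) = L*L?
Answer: 136445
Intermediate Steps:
l(L) = L**2
l(-12)*(9**3 + 220) - 211 = (-12)**2*(9**3 + 220) - 211 = 144*(729 + 220) - 211 = 144*949 - 211 = 136656 - 211 = 136445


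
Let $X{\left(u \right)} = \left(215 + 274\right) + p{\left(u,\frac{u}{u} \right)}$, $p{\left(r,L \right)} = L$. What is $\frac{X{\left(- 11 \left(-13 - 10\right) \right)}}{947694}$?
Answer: $\frac{245}{473847} \approx 0.00051704$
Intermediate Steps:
$X{\left(u \right)} = 490$ ($X{\left(u \right)} = \left(215 + 274\right) + \frac{u}{u} = 489 + 1 = 490$)
$\frac{X{\left(- 11 \left(-13 - 10\right) \right)}}{947694} = \frac{490}{947694} = 490 \cdot \frac{1}{947694} = \frac{245}{473847}$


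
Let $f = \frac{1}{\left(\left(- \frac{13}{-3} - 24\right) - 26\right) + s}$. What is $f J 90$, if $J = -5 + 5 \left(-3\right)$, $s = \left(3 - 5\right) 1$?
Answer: $\frac{5400}{143} \approx 37.762$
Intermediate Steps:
$s = -2$ ($s = \left(-2\right) 1 = -2$)
$f = - \frac{3}{143}$ ($f = \frac{1}{\left(\left(- \frac{13}{-3} - 24\right) - 26\right) - 2} = \frac{1}{\left(\left(\left(-13\right) \left(- \frac{1}{3}\right) - 24\right) - 26\right) - 2} = \frac{1}{\left(\left(\frac{13}{3} - 24\right) - 26\right) - 2} = \frac{1}{\left(- \frac{59}{3} - 26\right) - 2} = \frac{1}{- \frac{137}{3} - 2} = \frac{1}{- \frac{143}{3}} = - \frac{3}{143} \approx -0.020979$)
$J = -20$ ($J = -5 - 15 = -20$)
$f J 90 = \left(- \frac{3}{143}\right) \left(-20\right) 90 = \frac{60}{143} \cdot 90 = \frac{5400}{143}$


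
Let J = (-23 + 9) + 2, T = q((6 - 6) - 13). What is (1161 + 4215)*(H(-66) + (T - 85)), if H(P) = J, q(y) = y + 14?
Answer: -516096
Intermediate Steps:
q(y) = 14 + y
T = 1 (T = 14 + ((6 - 6) - 13) = 14 + (0 - 13) = 14 - 13 = 1)
J = -12 (J = -14 + 2 = -12)
H(P) = -12
(1161 + 4215)*(H(-66) + (T - 85)) = (1161 + 4215)*(-12 + (1 - 85)) = 5376*(-12 - 84) = 5376*(-96) = -516096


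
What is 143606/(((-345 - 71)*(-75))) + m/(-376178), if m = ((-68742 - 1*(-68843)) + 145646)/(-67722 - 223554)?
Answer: 327815563713041/71221555033200 ≈ 4.6028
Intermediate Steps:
m = -145747/291276 (m = ((-68742 + 68843) + 145646)/(-291276) = (101 + 145646)*(-1/291276) = 145747*(-1/291276) = -145747/291276 ≈ -0.50037)
143606/(((-345 - 71)*(-75))) + m/(-376178) = 143606/(((-345 - 71)*(-75))) - 145747/291276/(-376178) = 143606/((-416*(-75))) - 145747/291276*(-1/376178) = 143606/31200 + 145747/109571623128 = 143606*(1/31200) + 145747/109571623128 = 71803/15600 + 145747/109571623128 = 327815563713041/71221555033200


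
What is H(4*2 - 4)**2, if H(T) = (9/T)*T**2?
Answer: 1296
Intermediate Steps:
H(T) = 9*T
H(4*2 - 4)**2 = (9*(4*2 - 4))**2 = (9*(8 - 4))**2 = (9*4)**2 = 36**2 = 1296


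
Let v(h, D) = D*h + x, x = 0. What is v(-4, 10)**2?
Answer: 1600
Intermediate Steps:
v(h, D) = D*h (v(h, D) = D*h + 0 = D*h)
v(-4, 10)**2 = (10*(-4))**2 = (-40)**2 = 1600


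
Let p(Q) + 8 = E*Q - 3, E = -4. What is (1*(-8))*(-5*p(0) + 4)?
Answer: -472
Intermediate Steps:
p(Q) = -11 - 4*Q (p(Q) = -8 + (-4*Q - 3) = -8 + (-3 - 4*Q) = -11 - 4*Q)
(1*(-8))*(-5*p(0) + 4) = (1*(-8))*(-5*(-11 - 4*0) + 4) = -8*(-5*(-11 + 0) + 4) = -8*(-5*(-11) + 4) = -8*(55 + 4) = -8*59 = -472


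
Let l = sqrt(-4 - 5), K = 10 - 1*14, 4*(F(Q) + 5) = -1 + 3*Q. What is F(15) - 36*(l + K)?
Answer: 150 - 108*I ≈ 150.0 - 108.0*I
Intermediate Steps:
F(Q) = -21/4 + 3*Q/4 (F(Q) = -5 + (-1 + 3*Q)/4 = -5 + (-1/4 + 3*Q/4) = -21/4 + 3*Q/4)
K = -4 (K = 10 - 14 = -4)
l = 3*I (l = sqrt(-9) = 3*I ≈ 3.0*I)
F(15) - 36*(l + K) = (-21/4 + (3/4)*15) - 36*(3*I - 4) = (-21/4 + 45/4) - 36*(-4 + 3*I) = 6 - (-144 + 108*I) = 6 + (144 - 108*I) = 150 - 108*I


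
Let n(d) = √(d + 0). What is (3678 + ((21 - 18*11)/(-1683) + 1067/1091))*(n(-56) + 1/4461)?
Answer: 2251786534/2730359511 + 4503573068*I*√14/612051 ≈ 0.82472 + 27532.0*I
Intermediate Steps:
n(d) = √d
(3678 + ((21 - 18*11)/(-1683) + 1067/1091))*(n(-56) + 1/4461) = (3678 + ((21 - 18*11)/(-1683) + 1067/1091))*(√(-56) + 1/4461) = (3678 + ((21 - 198)*(-1/1683) + 1067*(1/1091)))*(2*I*√14 + 1/4461) = (3678 + (-177*(-1/1683) + 1067/1091))*(1/4461 + 2*I*√14) = (3678 + (59/561 + 1067/1091))*(1/4461 + 2*I*√14) = (3678 + 662956/612051)*(1/4461 + 2*I*√14) = 2251786534*(1/4461 + 2*I*√14)/612051 = 2251786534/2730359511 + 4503573068*I*√14/612051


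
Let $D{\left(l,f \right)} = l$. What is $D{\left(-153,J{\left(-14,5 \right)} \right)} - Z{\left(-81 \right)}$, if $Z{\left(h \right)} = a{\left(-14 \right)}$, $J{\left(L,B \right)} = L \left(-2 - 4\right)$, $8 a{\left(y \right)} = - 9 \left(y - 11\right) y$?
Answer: $\frac{963}{4} \approx 240.75$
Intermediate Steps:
$a{\left(y \right)} = \frac{y \left(99 - 9 y\right)}{8}$ ($a{\left(y \right)} = \frac{- 9 \left(y - 11\right) y}{8} = \frac{- 9 \left(-11 + y\right) y}{8} = \frac{\left(99 - 9 y\right) y}{8} = \frac{y \left(99 - 9 y\right)}{8}$)
$J{\left(L,B \right)} = - 6 L$ ($J{\left(L,B \right)} = L \left(-6\right) = - 6 L$)
$Z{\left(h \right)} = - \frac{1575}{4}$ ($Z{\left(h \right)} = \frac{9}{8} \left(-14\right) \left(11 - -14\right) = \frac{9}{8} \left(-14\right) \left(11 + 14\right) = \frac{9}{8} \left(-14\right) 25 = - \frac{1575}{4}$)
$D{\left(-153,J{\left(-14,5 \right)} \right)} - Z{\left(-81 \right)} = -153 - - \frac{1575}{4} = -153 + \frac{1575}{4} = \frac{963}{4}$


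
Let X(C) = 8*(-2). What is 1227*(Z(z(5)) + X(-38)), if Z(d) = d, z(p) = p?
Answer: -13497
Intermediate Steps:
X(C) = -16
1227*(Z(z(5)) + X(-38)) = 1227*(5 - 16) = 1227*(-11) = -13497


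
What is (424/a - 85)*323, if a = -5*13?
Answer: -1921527/65 ≈ -29562.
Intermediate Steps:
a = -65
(424/a - 85)*323 = (424/(-65) - 85)*323 = (424*(-1/65) - 85)*323 = (-424/65 - 85)*323 = -5949/65*323 = -1921527/65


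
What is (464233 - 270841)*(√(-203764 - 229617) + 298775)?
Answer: 57780694800 + 193392*I*√433381 ≈ 5.7781e+10 + 1.2731e+8*I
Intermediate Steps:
(464233 - 270841)*(√(-203764 - 229617) + 298775) = 193392*(√(-433381) + 298775) = 193392*(I*√433381 + 298775) = 193392*(298775 + I*√433381) = 57780694800 + 193392*I*√433381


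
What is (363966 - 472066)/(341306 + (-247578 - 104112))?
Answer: 27025/2596 ≈ 10.410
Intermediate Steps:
(363966 - 472066)/(341306 + (-247578 - 104112)) = -108100/(341306 - 351690) = -108100/(-10384) = -108100*(-1/10384) = 27025/2596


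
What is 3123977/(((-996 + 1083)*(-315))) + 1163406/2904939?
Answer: -1004786608997/8845539255 ≈ -113.59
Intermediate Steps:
3123977/(((-996 + 1083)*(-315))) + 1163406/2904939 = 3123977/((87*(-315))) + 1163406*(1/2904939) = 3123977/(-27405) + 387802/968313 = 3123977*(-1/27405) + 387802/968313 = -3123977/27405 + 387802/968313 = -1004786608997/8845539255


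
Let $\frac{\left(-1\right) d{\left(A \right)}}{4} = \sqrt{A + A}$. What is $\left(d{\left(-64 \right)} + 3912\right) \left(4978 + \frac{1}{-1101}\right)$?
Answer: $\frac{7146933208}{367} - \frac{175384864 i \sqrt{2}}{1101} \approx 1.9474 \cdot 10^{7} - 2.2528 \cdot 10^{5} i$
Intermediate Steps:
$d{\left(A \right)} = - 4 \sqrt{2} \sqrt{A}$ ($d{\left(A \right)} = - 4 \sqrt{A + A} = - 4 \sqrt{2 A} = - 4 \sqrt{2} \sqrt{A}$)
$\left(d{\left(-64 \right)} + 3912\right) \left(4978 + \frac{1}{-1101}\right) = \left(- 4 \sqrt{2} \sqrt{-64} + 3912\right) \left(4978 + \frac{1}{-1101}\right) = \left(- 4 \sqrt{2} \cdot 8 i + 3912\right) \left(4978 - \frac{1}{1101}\right) = \left(- 32 i \sqrt{2} + 3912\right) \frac{5480777}{1101} = \left(3912 - 32 i \sqrt{2}\right) \frac{5480777}{1101} = \frac{7146933208}{367} - \frac{175384864 i \sqrt{2}}{1101}$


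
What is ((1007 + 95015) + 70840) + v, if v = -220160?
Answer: -53298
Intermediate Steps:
((1007 + 95015) + 70840) + v = ((1007 + 95015) + 70840) - 220160 = (96022 + 70840) - 220160 = 166862 - 220160 = -53298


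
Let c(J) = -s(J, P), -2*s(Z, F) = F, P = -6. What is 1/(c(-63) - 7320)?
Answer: -1/7323 ≈ -0.00013656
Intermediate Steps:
s(Z, F) = -F/2
c(J) = -3 (c(J) = -(-1)*(-6)/2 = -1*3 = -3)
1/(c(-63) - 7320) = 1/(-3 - 7320) = 1/(-7323) = -1/7323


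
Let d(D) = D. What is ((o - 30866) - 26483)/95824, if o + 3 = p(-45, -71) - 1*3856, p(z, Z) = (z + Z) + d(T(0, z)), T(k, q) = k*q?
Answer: -15331/23956 ≈ -0.63997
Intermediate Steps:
p(z, Z) = Z + z (p(z, Z) = (z + Z) + 0*z = (Z + z) + 0 = Z + z)
o = -3975 (o = -3 + ((-71 - 45) - 1*3856) = -3 + (-116 - 3856) = -3 - 3972 = -3975)
((o - 30866) - 26483)/95824 = ((-3975 - 30866) - 26483)/95824 = (-34841 - 26483)*(1/95824) = -61324*1/95824 = -15331/23956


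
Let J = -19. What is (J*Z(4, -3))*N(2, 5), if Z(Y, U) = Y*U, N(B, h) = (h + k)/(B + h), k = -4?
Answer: 228/7 ≈ 32.571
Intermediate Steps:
N(B, h) = (-4 + h)/(B + h) (N(B, h) = (h - 4)/(B + h) = (-4 + h)/(B + h))
Z(Y, U) = U*Y
(J*Z(4, -3))*N(2, 5) = (-(-57)*4)*((-4 + 5)/(2 + 5)) = (-19*(-12))*(1/7) = 228*((⅐)*1) = 228*(⅐) = 228/7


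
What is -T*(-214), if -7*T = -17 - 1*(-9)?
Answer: 1712/7 ≈ 244.57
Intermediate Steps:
T = 8/7 (T = -(-17 - 1*(-9))/7 = -(-17 + 9)/7 = -⅐*(-8) = 8/7 ≈ 1.1429)
-T*(-214) = -8*(-214)/7 = -1*(-1712/7) = 1712/7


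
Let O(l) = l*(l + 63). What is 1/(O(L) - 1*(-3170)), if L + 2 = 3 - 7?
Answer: 1/2828 ≈ 0.00035361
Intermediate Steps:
L = -6 (L = -2 + (3 - 7) = -2 - 4 = -6)
O(l) = l*(63 + l)
1/(O(L) - 1*(-3170)) = 1/(-6*(63 - 6) - 1*(-3170)) = 1/(-6*57 + 3170) = 1/(-342 + 3170) = 1/2828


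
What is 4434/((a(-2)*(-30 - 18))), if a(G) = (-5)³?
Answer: 739/1000 ≈ 0.73900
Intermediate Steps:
a(G) = -125
4434/((a(-2)*(-30 - 18))) = 4434/((-125*(-30 - 18))) = 4434/((-125*(-48))) = 4434/6000 = 4434*(1/6000) = 739/1000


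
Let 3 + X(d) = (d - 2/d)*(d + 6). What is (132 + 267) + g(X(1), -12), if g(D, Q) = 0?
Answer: 399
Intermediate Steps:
X(d) = -3 + (6 + d)*(d - 2/d) (X(d) = -3 + (d - 2/d)*(d + 6) = -3 + (d - 2/d)*(6 + d) = -3 + (6 + d)*(d - 2/d))
(132 + 267) + g(X(1), -12) = (132 + 267) + 0 = 399 + 0 = 399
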